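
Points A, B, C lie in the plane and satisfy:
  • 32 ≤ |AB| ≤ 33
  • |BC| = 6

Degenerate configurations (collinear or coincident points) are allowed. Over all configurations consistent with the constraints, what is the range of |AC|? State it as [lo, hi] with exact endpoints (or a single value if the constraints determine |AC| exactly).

|AC| ∈ [26, 39]  (≈ [26.0000, 39.0000])

|AB| ∈ [32, 33]
|BC| ∈ {6}
|AC| ∈ [26, 39]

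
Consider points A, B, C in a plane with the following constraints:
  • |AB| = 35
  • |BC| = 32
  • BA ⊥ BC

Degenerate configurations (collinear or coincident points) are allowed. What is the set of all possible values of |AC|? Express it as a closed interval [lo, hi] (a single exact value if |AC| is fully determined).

|AB| ∈ {35}
|BC| ∈ {32}
|AC| ∈ {√(2249)}

|AC| = √(2249)  (≈ 47.4236)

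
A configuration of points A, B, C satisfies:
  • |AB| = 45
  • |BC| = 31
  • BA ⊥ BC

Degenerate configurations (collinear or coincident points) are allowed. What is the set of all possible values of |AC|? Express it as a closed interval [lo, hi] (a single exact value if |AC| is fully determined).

|AC| = √(2986)  (≈ 54.6443)

|AB| ∈ {45}
|BC| ∈ {31}
|AC| ∈ {√(2986)}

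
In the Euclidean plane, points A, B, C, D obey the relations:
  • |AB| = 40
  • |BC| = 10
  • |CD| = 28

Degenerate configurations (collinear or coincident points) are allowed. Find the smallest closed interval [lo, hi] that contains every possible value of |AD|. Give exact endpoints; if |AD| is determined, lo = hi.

|AB| ∈ {40}
|BC| ∈ {10}
|CD| ∈ {28}
|AC| ∈ [30, 50]
|BD| ∈ [18, 38]
|AD| ∈ [2, 78]

|AD| ∈ [2, 78]  (≈ [2.0000, 78.0000])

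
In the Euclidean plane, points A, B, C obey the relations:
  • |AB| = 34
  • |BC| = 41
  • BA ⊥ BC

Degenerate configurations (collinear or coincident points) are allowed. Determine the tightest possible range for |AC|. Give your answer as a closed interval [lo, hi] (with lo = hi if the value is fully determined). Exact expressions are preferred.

|AC| = √(2837)  (≈ 53.2635)

|AB| ∈ {34}
|BC| ∈ {41}
|AC| ∈ {√(2837)}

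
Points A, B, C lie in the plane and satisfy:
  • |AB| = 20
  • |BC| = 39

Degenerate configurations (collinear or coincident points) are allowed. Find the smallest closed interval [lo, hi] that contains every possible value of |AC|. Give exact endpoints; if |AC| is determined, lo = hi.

|AB| ∈ {20}
|BC| ∈ {39}
|AC| ∈ [19, 59]

|AC| ∈ [19, 59]  (≈ [19.0000, 59.0000])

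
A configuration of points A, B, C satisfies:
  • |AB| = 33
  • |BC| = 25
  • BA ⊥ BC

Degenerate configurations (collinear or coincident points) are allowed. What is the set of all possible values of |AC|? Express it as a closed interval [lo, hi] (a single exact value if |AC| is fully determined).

|AC| = √(1714)  (≈ 41.4005)

|AB| ∈ {33}
|BC| ∈ {25}
|AC| ∈ {√(1714)}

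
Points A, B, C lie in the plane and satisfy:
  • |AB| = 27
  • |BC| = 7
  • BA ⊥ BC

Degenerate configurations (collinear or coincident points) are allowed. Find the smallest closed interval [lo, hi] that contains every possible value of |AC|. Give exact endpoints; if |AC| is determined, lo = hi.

|AC| = √(778)  (≈ 27.8927)

|AB| ∈ {27}
|BC| ∈ {7}
|AC| ∈ {√(778)}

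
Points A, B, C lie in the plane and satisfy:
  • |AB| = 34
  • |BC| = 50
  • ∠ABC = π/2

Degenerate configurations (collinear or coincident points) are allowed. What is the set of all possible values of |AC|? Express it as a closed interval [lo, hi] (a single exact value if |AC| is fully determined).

|AC| = 2·√(914)  (≈ 60.4649)

|AB| ∈ {34}
|BC| ∈ {50}
|AC| ∈ {2·√(914)}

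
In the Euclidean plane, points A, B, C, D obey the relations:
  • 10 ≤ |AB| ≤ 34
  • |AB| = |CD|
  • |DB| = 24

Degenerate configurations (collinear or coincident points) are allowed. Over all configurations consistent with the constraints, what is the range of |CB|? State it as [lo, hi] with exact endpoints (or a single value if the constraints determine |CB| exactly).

|AB| ∈ [10, 34]
|BD| ∈ {24}
|CD| ∈ [10, 34]
|AD| ∈ [0, 58]
|BC| ∈ [0, 58]
|AC| ∈ [0, 92]

|CB| ∈ [0, 58]  (≈ [0.0000, 58.0000])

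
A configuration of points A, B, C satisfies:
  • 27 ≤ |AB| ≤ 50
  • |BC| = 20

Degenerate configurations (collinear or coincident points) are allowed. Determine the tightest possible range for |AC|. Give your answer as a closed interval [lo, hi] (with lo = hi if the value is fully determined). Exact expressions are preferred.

|AB| ∈ [27, 50]
|BC| ∈ {20}
|AC| ∈ [7, 70]

|AC| ∈ [7, 70]  (≈ [7.0000, 70.0000])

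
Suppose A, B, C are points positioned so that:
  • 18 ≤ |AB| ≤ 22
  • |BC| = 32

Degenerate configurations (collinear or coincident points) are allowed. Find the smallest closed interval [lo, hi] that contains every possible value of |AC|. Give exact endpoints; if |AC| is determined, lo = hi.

|AC| ∈ [10, 54]  (≈ [10.0000, 54.0000])

|AB| ∈ [18, 22]
|BC| ∈ {32}
|AC| ∈ [10, 54]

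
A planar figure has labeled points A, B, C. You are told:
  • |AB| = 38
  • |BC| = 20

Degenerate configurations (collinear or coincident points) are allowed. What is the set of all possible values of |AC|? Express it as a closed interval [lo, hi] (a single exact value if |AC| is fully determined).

|AC| ∈ [18, 58]  (≈ [18.0000, 58.0000])

|AB| ∈ {38}
|BC| ∈ {20}
|AC| ∈ [18, 58]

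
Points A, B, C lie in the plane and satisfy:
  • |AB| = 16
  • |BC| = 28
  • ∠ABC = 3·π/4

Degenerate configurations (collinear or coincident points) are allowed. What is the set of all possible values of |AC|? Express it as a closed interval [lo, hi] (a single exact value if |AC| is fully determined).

|AC| = 4·√(28·√(2) + 65)  (≈ 40.9093)

|AB| ∈ {16}
|BC| ∈ {28}
|AC| ∈ {4·√(28·√(2) + 65)}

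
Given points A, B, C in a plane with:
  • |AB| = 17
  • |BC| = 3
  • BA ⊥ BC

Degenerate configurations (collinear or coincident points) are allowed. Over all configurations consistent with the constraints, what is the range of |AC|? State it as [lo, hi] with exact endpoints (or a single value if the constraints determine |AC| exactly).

|AB| ∈ {17}
|BC| ∈ {3}
|AC| ∈ {√(298)}

|AC| = √(298)  (≈ 17.2627)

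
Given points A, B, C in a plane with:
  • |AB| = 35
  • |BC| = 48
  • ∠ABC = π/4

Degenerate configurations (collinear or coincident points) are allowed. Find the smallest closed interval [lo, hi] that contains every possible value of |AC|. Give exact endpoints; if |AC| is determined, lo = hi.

|AB| ∈ {35}
|BC| ∈ {48}
|AC| ∈ {√(3529 - 1680·√(2))}

|AC| = √(3529 - 1680·√(2))  (≈ 33.9576)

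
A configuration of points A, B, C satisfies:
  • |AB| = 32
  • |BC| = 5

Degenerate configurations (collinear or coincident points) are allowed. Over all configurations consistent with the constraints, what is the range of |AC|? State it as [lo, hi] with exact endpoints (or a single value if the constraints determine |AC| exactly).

|AB| ∈ {32}
|BC| ∈ {5}
|AC| ∈ [27, 37]

|AC| ∈ [27, 37]  (≈ [27.0000, 37.0000])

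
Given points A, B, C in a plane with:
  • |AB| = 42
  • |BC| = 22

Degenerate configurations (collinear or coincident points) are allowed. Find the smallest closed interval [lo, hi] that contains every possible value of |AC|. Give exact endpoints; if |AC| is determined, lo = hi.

|AB| ∈ {42}
|BC| ∈ {22}
|AC| ∈ [20, 64]

|AC| ∈ [20, 64]  (≈ [20.0000, 64.0000])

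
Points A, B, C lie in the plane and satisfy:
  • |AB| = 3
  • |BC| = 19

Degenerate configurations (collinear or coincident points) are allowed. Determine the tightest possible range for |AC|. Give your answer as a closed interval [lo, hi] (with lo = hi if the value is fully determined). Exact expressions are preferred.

|AC| ∈ [16, 22]  (≈ [16.0000, 22.0000])

|AB| ∈ {3}
|BC| ∈ {19}
|AC| ∈ [16, 22]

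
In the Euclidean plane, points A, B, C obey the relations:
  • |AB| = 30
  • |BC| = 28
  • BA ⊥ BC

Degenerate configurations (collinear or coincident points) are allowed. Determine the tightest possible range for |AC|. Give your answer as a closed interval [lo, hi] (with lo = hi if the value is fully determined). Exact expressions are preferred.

|AB| ∈ {30}
|BC| ∈ {28}
|AC| ∈ {2·√(421)}

|AC| = 2·√(421)  (≈ 41.0366)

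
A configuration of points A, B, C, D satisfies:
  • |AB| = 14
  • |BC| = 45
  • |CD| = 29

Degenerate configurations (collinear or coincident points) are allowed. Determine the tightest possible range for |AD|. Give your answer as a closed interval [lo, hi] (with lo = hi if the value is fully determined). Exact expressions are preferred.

|AB| ∈ {14}
|BC| ∈ {45}
|CD| ∈ {29}
|AC| ∈ [31, 59]
|BD| ∈ [16, 74]
|AD| ∈ [2, 88]

|AD| ∈ [2, 88]  (≈ [2.0000, 88.0000])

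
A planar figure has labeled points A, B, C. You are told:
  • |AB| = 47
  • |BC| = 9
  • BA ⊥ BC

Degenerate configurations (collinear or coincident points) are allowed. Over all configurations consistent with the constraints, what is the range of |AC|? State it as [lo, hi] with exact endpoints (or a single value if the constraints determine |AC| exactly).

|AB| ∈ {47}
|BC| ∈ {9}
|AC| ∈ {√(2290)}

|AC| = √(2290)  (≈ 47.8539)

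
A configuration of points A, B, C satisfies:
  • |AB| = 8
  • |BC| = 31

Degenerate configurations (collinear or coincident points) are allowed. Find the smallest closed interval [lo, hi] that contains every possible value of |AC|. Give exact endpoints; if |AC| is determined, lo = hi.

|AC| ∈ [23, 39]  (≈ [23.0000, 39.0000])

|AB| ∈ {8}
|BC| ∈ {31}
|AC| ∈ [23, 39]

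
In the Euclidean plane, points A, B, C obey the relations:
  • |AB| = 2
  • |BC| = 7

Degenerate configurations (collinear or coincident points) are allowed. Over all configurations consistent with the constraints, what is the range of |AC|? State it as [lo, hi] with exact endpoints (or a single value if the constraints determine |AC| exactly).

|AB| ∈ {2}
|BC| ∈ {7}
|AC| ∈ [5, 9]

|AC| ∈ [5, 9]  (≈ [5.0000, 9.0000])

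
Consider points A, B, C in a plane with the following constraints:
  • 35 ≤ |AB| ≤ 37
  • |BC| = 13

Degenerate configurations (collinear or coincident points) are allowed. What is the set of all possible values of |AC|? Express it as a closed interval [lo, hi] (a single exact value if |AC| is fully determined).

|AB| ∈ [35, 37]
|BC| ∈ {13}
|AC| ∈ [22, 50]

|AC| ∈ [22, 50]  (≈ [22.0000, 50.0000])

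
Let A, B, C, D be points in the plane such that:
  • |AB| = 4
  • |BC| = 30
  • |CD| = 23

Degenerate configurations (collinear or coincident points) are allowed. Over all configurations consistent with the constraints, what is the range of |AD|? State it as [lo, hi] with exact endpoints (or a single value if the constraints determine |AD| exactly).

|AB| ∈ {4}
|BC| ∈ {30}
|CD| ∈ {23}
|AC| ∈ [26, 34]
|BD| ∈ [7, 53]
|AD| ∈ [3, 57]

|AD| ∈ [3, 57]  (≈ [3.0000, 57.0000])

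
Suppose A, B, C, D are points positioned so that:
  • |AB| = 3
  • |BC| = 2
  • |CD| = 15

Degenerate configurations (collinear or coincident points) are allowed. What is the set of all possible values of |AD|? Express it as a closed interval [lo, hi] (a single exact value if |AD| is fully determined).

|AB| ∈ {3}
|BC| ∈ {2}
|CD| ∈ {15}
|AC| ∈ [1, 5]
|BD| ∈ [13, 17]
|AD| ∈ [10, 20]

|AD| ∈ [10, 20]  (≈ [10.0000, 20.0000])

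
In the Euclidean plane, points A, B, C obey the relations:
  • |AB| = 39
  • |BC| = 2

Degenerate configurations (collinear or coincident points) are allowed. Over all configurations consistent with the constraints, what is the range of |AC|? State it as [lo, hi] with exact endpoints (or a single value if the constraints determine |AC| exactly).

|AB| ∈ {39}
|BC| ∈ {2}
|AC| ∈ [37, 41]

|AC| ∈ [37, 41]  (≈ [37.0000, 41.0000])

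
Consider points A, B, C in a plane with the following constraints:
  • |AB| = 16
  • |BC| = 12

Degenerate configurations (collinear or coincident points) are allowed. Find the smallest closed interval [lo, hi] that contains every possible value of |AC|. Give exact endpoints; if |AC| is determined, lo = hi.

|AB| ∈ {16}
|BC| ∈ {12}
|AC| ∈ [4, 28]

|AC| ∈ [4, 28]  (≈ [4.0000, 28.0000])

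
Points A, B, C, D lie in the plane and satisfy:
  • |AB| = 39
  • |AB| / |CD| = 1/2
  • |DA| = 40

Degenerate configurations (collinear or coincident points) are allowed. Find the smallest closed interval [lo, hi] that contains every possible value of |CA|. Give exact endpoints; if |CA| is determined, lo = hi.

|CA| ∈ [38, 118]  (≈ [38.0000, 118.0000])

|AB| ∈ {39}
|AD| ∈ {40}
|CD| ∈ {78}
|BD| ∈ [1, 79]
|AC| ∈ [38, 118]
|BC| ∈ [0, 157]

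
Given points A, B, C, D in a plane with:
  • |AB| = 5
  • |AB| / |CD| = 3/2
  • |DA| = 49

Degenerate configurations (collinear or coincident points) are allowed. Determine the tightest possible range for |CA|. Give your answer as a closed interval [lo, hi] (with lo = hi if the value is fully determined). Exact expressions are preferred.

|CA| ∈ [137/3, 157/3]  (≈ [45.6667, 52.3333])

|AB| ∈ {5}
|AD| ∈ {49}
|CD| ∈ {10/3}
|BD| ∈ [44, 54]
|AC| ∈ [137/3, 157/3]
|BC| ∈ [122/3, 172/3]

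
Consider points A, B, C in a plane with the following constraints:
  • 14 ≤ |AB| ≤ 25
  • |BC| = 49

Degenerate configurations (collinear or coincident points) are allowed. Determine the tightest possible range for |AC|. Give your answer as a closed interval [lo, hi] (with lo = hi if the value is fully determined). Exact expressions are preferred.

|AB| ∈ [14, 25]
|BC| ∈ {49}
|AC| ∈ [24, 74]

|AC| ∈ [24, 74]  (≈ [24.0000, 74.0000])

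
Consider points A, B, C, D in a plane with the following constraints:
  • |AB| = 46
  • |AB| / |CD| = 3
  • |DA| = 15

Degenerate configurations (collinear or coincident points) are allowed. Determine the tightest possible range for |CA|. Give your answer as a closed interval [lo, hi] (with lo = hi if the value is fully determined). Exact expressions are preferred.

|CA| ∈ [1/3, 91/3]  (≈ [0.3333, 30.3333])

|AB| ∈ {46}
|AD| ∈ {15}
|CD| ∈ {46/3}
|BD| ∈ [31, 61]
|AC| ∈ [1/3, 91/3]
|BC| ∈ [47/3, 229/3]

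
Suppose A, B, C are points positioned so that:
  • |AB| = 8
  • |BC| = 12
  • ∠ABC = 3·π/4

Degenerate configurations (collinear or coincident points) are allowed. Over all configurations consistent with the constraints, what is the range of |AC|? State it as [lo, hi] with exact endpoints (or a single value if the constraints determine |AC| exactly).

|AC| = 4·√(6·√(2) + 13)  (≈ 18.5409)

|AB| ∈ {8}
|BC| ∈ {12}
|AC| ∈ {4·√(6·√(2) + 13)}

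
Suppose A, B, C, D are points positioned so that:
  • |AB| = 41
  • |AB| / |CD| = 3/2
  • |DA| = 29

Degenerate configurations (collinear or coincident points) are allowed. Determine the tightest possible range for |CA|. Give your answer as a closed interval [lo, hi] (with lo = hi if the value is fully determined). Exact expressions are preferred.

|CA| ∈ [5/3, 169/3]  (≈ [1.6667, 56.3333])

|AB| ∈ {41}
|AD| ∈ {29}
|CD| ∈ {82/3}
|BD| ∈ [12, 70]
|AC| ∈ [5/3, 169/3]
|BC| ∈ [0, 292/3]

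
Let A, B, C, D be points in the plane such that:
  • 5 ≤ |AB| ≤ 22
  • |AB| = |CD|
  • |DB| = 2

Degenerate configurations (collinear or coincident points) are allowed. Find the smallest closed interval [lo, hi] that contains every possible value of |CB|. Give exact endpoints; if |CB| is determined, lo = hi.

|CB| ∈ [3, 24]  (≈ [3.0000, 24.0000])

|AB| ∈ [5, 22]
|BD| ∈ {2}
|CD| ∈ [5, 22]
|AD| ∈ [3, 24]
|BC| ∈ [3, 24]
|AC| ∈ [0, 46]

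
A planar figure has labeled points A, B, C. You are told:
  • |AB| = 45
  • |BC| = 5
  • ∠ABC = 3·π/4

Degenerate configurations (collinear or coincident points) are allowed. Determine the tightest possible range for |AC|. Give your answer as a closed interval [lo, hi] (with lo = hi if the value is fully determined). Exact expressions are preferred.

|AC| = 5·√(9·√(2) + 82)  (≈ 48.6641)

|AB| ∈ {45}
|BC| ∈ {5}
|AC| ∈ {5·√(9·√(2) + 82)}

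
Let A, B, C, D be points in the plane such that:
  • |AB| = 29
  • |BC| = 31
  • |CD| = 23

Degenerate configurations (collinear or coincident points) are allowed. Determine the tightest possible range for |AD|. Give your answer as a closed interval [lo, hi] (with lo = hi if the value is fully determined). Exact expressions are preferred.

|AB| ∈ {29}
|BC| ∈ {31}
|CD| ∈ {23}
|AC| ∈ [2, 60]
|BD| ∈ [8, 54]
|AD| ∈ [0, 83]

|AD| ∈ [0, 83]  (≈ [0.0000, 83.0000])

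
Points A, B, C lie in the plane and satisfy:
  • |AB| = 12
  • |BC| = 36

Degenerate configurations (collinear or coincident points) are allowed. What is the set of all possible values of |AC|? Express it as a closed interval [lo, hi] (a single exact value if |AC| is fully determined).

|AB| ∈ {12}
|BC| ∈ {36}
|AC| ∈ [24, 48]

|AC| ∈ [24, 48]  (≈ [24.0000, 48.0000])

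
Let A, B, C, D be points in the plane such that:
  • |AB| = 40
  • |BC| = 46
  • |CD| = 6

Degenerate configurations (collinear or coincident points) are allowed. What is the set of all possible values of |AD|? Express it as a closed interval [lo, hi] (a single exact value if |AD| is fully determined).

|AB| ∈ {40}
|BC| ∈ {46}
|CD| ∈ {6}
|AC| ∈ [6, 86]
|BD| ∈ [40, 52]
|AD| ∈ [0, 92]

|AD| ∈ [0, 92]  (≈ [0.0000, 92.0000])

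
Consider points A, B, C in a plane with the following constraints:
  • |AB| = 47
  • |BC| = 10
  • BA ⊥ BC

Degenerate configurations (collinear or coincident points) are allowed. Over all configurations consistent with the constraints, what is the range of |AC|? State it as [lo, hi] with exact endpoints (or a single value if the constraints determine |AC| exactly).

|AB| ∈ {47}
|BC| ∈ {10}
|AC| ∈ {√(2309)}

|AC| = √(2309)  (≈ 48.0521)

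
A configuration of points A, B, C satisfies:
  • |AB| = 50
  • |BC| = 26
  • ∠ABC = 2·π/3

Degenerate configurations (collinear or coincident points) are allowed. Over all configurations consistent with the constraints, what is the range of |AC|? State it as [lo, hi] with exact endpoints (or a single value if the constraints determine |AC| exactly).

|AC| = 2·√(1119)  (≈ 66.9029)

|AB| ∈ {50}
|BC| ∈ {26}
|AC| ∈ {2·√(1119)}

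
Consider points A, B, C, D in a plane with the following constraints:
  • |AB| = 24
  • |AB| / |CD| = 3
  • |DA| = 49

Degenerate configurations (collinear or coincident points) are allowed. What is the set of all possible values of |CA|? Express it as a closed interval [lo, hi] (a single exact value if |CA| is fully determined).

|AB| ∈ {24}
|AD| ∈ {49}
|CD| ∈ {8}
|BD| ∈ [25, 73]
|AC| ∈ [41, 57]
|BC| ∈ [17, 81]

|CA| ∈ [41, 57]  (≈ [41.0000, 57.0000])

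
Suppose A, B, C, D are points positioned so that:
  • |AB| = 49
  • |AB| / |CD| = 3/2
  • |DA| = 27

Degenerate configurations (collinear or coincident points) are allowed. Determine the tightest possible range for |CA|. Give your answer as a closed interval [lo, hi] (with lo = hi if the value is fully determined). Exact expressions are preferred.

|CA| ∈ [17/3, 179/3]  (≈ [5.6667, 59.6667])

|AB| ∈ {49}
|AD| ∈ {27}
|CD| ∈ {98/3}
|BD| ∈ [22, 76]
|AC| ∈ [17/3, 179/3]
|BC| ∈ [0, 326/3]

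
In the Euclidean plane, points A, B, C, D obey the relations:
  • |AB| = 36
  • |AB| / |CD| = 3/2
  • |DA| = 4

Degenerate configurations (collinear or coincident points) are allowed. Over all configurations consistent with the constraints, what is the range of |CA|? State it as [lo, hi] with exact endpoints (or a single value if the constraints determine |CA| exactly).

|CA| ∈ [20, 28]  (≈ [20.0000, 28.0000])

|AB| ∈ {36}
|AD| ∈ {4}
|CD| ∈ {24}
|BD| ∈ [32, 40]
|AC| ∈ [20, 28]
|BC| ∈ [8, 64]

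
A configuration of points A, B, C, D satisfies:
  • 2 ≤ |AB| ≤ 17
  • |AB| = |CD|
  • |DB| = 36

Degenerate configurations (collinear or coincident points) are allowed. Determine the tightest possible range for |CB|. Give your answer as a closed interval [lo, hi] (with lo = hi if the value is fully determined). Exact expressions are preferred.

|CB| ∈ [19, 53]  (≈ [19.0000, 53.0000])

|AB| ∈ [2, 17]
|BD| ∈ {36}
|CD| ∈ [2, 17]
|AD| ∈ [19, 53]
|BC| ∈ [19, 53]
|AC| ∈ [2, 70]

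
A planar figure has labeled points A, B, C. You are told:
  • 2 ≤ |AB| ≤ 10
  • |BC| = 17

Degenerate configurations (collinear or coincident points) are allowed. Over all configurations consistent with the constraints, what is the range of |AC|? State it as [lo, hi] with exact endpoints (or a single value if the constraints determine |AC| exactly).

|AB| ∈ [2, 10]
|BC| ∈ {17}
|AC| ∈ [7, 27]

|AC| ∈ [7, 27]  (≈ [7.0000, 27.0000])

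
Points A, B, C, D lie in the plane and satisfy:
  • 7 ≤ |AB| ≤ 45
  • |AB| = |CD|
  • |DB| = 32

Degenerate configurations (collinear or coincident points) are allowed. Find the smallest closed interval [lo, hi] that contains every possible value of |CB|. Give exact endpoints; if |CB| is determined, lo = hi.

|CB| ∈ [0, 77]  (≈ [0.0000, 77.0000])

|AB| ∈ [7, 45]
|BD| ∈ {32}
|CD| ∈ [7, 45]
|AD| ∈ [0, 77]
|BC| ∈ [0, 77]
|AC| ∈ [0, 122]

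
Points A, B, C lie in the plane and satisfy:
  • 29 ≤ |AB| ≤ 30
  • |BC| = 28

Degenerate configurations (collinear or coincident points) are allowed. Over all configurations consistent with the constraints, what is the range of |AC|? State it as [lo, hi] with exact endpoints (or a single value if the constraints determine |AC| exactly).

|AB| ∈ [29, 30]
|BC| ∈ {28}
|AC| ∈ [1, 58]

|AC| ∈ [1, 58]  (≈ [1.0000, 58.0000])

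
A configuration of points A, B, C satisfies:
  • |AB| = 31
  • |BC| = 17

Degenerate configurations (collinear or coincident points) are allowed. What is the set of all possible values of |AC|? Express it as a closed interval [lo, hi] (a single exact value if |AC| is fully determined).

|AB| ∈ {31}
|BC| ∈ {17}
|AC| ∈ [14, 48]

|AC| ∈ [14, 48]  (≈ [14.0000, 48.0000])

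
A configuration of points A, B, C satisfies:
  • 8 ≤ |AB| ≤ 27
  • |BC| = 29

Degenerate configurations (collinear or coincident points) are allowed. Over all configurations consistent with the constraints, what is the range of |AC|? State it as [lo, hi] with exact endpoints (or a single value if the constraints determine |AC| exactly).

|AC| ∈ [2, 56]  (≈ [2.0000, 56.0000])

|AB| ∈ [8, 27]
|BC| ∈ {29}
|AC| ∈ [2, 56]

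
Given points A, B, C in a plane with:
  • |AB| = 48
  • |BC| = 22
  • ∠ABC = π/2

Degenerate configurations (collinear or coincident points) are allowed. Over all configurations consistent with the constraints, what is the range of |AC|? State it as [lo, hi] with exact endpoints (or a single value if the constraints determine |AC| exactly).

|AC| = 2·√(697)  (≈ 52.8015)

|AB| ∈ {48}
|BC| ∈ {22}
|AC| ∈ {2·√(697)}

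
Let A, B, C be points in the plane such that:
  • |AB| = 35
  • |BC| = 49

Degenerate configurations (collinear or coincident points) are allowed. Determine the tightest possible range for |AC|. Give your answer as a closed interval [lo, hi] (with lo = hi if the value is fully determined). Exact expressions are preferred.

|AB| ∈ {35}
|BC| ∈ {49}
|AC| ∈ [14, 84]

|AC| ∈ [14, 84]  (≈ [14.0000, 84.0000])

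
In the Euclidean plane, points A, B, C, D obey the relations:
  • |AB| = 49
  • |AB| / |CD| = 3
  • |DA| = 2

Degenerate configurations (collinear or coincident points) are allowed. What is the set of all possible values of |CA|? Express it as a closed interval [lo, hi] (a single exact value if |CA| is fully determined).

|AB| ∈ {49}
|AD| ∈ {2}
|CD| ∈ {49/3}
|BD| ∈ [47, 51]
|AC| ∈ [43/3, 55/3]
|BC| ∈ [92/3, 202/3]

|CA| ∈ [43/3, 55/3]  (≈ [14.3333, 18.3333])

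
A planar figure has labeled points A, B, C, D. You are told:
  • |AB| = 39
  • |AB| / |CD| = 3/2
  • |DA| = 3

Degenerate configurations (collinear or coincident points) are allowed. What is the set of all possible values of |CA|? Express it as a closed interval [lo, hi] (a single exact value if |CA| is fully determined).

|AB| ∈ {39}
|AD| ∈ {3}
|CD| ∈ {26}
|BD| ∈ [36, 42]
|AC| ∈ [23, 29]
|BC| ∈ [10, 68]

|CA| ∈ [23, 29]  (≈ [23.0000, 29.0000])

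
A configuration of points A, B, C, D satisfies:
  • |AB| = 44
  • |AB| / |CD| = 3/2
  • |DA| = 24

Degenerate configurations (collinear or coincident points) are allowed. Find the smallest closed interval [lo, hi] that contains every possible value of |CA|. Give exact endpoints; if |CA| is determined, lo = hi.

|AB| ∈ {44}
|AD| ∈ {24}
|CD| ∈ {88/3}
|BD| ∈ [20, 68]
|AC| ∈ [16/3, 160/3]
|BC| ∈ [0, 292/3]

|CA| ∈ [16/3, 160/3]  (≈ [5.3333, 53.3333])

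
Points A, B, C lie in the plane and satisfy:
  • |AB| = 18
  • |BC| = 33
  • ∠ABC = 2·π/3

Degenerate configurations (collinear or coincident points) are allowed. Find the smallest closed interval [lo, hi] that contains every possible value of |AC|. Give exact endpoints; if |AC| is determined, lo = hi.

|AC| = 3·√(223)  (≈ 44.7996)

|AB| ∈ {18}
|BC| ∈ {33}
|AC| ∈ {3·√(223)}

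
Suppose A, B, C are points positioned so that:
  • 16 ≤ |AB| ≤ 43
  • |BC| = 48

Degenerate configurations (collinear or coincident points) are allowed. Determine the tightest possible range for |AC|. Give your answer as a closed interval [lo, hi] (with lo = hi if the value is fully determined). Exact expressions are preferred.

|AB| ∈ [16, 43]
|BC| ∈ {48}
|AC| ∈ [5, 91]

|AC| ∈ [5, 91]  (≈ [5.0000, 91.0000])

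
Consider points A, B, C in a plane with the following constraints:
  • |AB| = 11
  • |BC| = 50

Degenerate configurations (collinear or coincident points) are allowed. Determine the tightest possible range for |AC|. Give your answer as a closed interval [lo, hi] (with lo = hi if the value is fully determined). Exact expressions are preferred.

|AB| ∈ {11}
|BC| ∈ {50}
|AC| ∈ [39, 61]

|AC| ∈ [39, 61]  (≈ [39.0000, 61.0000])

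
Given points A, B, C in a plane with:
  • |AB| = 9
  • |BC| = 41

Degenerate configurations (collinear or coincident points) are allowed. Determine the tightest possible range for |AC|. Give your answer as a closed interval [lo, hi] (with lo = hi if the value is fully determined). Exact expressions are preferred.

|AB| ∈ {9}
|BC| ∈ {41}
|AC| ∈ [32, 50]

|AC| ∈ [32, 50]  (≈ [32.0000, 50.0000])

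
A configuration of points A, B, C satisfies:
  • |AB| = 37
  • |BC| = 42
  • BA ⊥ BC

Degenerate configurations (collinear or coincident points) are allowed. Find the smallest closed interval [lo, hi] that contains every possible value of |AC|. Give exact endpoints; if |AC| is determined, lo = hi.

|AC| = √(3133)  (≈ 55.9732)

|AB| ∈ {37}
|BC| ∈ {42}
|AC| ∈ {√(3133)}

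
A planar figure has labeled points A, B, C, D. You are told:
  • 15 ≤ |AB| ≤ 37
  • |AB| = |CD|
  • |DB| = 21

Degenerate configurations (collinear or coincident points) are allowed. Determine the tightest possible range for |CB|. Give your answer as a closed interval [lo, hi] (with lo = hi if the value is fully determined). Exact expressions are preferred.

|CB| ∈ [0, 58]  (≈ [0.0000, 58.0000])

|AB| ∈ [15, 37]
|BD| ∈ {21}
|CD| ∈ [15, 37]
|AD| ∈ [0, 58]
|BC| ∈ [0, 58]
|AC| ∈ [0, 95]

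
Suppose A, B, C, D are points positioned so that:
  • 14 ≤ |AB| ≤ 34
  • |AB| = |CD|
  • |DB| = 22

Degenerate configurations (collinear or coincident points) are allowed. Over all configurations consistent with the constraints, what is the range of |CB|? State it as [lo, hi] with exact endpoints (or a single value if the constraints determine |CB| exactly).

|AB| ∈ [14, 34]
|BD| ∈ {22}
|CD| ∈ [14, 34]
|AD| ∈ [0, 56]
|BC| ∈ [0, 56]
|AC| ∈ [0, 90]

|CB| ∈ [0, 56]  (≈ [0.0000, 56.0000])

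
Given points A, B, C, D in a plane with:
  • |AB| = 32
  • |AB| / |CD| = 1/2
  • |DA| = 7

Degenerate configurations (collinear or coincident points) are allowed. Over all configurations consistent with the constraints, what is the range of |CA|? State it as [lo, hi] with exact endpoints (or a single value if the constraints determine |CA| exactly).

|CA| ∈ [57, 71]  (≈ [57.0000, 71.0000])

|AB| ∈ {32}
|AD| ∈ {7}
|CD| ∈ {64}
|BD| ∈ [25, 39]
|AC| ∈ [57, 71]
|BC| ∈ [25, 103]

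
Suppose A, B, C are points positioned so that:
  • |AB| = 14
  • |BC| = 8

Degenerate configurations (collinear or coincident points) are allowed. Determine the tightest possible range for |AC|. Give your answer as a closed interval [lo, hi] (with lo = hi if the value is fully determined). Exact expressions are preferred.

|AC| ∈ [6, 22]  (≈ [6.0000, 22.0000])

|AB| ∈ {14}
|BC| ∈ {8}
|AC| ∈ [6, 22]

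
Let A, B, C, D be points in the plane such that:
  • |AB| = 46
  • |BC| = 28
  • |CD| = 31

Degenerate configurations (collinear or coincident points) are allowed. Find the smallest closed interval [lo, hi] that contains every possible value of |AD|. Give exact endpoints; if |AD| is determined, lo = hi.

|AB| ∈ {46}
|BC| ∈ {28}
|CD| ∈ {31}
|AC| ∈ [18, 74]
|BD| ∈ [3, 59]
|AD| ∈ [0, 105]

|AD| ∈ [0, 105]  (≈ [0.0000, 105.0000])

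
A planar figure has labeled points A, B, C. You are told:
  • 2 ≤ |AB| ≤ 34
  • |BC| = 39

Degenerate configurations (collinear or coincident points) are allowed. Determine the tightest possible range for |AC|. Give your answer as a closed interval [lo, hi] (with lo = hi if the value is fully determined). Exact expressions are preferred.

|AB| ∈ [2, 34]
|BC| ∈ {39}
|AC| ∈ [5, 73]

|AC| ∈ [5, 73]  (≈ [5.0000, 73.0000])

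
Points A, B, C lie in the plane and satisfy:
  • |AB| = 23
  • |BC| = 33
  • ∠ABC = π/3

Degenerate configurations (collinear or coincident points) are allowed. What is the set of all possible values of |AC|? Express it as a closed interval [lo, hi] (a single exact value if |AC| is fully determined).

|AB| ∈ {23}
|BC| ∈ {33}
|AC| ∈ {√(859)}

|AC| = √(859)  (≈ 29.3087)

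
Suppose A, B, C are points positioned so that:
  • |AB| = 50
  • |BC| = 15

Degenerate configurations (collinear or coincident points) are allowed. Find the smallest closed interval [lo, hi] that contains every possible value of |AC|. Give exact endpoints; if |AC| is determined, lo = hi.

|AB| ∈ {50}
|BC| ∈ {15}
|AC| ∈ [35, 65]

|AC| ∈ [35, 65]  (≈ [35.0000, 65.0000])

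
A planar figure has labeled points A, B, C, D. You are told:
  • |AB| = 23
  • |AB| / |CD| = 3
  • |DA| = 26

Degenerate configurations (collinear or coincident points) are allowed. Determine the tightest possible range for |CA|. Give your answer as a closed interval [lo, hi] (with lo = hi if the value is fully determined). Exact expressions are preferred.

|CA| ∈ [55/3, 101/3]  (≈ [18.3333, 33.6667])

|AB| ∈ {23}
|AD| ∈ {26}
|CD| ∈ {23/3}
|BD| ∈ [3, 49]
|AC| ∈ [55/3, 101/3]
|BC| ∈ [0, 170/3]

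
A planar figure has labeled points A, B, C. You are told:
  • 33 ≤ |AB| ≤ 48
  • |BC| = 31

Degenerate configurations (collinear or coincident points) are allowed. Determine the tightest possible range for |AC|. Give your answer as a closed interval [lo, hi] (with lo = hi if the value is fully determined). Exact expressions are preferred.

|AB| ∈ [33, 48]
|BC| ∈ {31}
|AC| ∈ [2, 79]

|AC| ∈ [2, 79]  (≈ [2.0000, 79.0000])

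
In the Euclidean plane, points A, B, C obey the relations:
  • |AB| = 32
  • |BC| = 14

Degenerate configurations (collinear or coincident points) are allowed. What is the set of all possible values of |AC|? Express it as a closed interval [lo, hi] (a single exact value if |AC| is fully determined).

|AC| ∈ [18, 46]  (≈ [18.0000, 46.0000])

|AB| ∈ {32}
|BC| ∈ {14}
|AC| ∈ [18, 46]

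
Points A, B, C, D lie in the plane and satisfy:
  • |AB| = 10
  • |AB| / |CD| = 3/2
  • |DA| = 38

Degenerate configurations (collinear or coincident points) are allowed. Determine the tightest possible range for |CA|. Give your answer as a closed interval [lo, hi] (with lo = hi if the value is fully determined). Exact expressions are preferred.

|CA| ∈ [94/3, 134/3]  (≈ [31.3333, 44.6667])

|AB| ∈ {10}
|AD| ∈ {38}
|CD| ∈ {20/3}
|BD| ∈ [28, 48]
|AC| ∈ [94/3, 134/3]
|BC| ∈ [64/3, 164/3]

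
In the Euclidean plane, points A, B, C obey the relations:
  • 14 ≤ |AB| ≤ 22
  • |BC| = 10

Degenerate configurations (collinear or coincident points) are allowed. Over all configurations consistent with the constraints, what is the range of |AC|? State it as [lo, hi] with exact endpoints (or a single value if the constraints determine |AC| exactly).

|AB| ∈ [14, 22]
|BC| ∈ {10}
|AC| ∈ [4, 32]

|AC| ∈ [4, 32]  (≈ [4.0000, 32.0000])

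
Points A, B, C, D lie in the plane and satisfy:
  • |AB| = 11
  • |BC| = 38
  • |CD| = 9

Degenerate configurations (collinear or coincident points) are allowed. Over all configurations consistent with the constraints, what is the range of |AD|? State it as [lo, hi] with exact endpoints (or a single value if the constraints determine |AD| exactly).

|AD| ∈ [18, 58]  (≈ [18.0000, 58.0000])

|AB| ∈ {11}
|BC| ∈ {38}
|CD| ∈ {9}
|AC| ∈ [27, 49]
|BD| ∈ [29, 47]
|AD| ∈ [18, 58]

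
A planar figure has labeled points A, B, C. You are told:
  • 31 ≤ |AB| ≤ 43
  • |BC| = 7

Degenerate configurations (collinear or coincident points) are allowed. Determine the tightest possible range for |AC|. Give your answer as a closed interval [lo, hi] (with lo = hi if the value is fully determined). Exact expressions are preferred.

|AC| ∈ [24, 50]  (≈ [24.0000, 50.0000])

|AB| ∈ [31, 43]
|BC| ∈ {7}
|AC| ∈ [24, 50]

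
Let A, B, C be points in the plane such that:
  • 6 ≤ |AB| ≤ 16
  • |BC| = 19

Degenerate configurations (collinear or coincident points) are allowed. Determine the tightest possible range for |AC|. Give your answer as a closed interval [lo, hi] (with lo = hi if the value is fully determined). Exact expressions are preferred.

|AC| ∈ [3, 35]  (≈ [3.0000, 35.0000])

|AB| ∈ [6, 16]
|BC| ∈ {19}
|AC| ∈ [3, 35]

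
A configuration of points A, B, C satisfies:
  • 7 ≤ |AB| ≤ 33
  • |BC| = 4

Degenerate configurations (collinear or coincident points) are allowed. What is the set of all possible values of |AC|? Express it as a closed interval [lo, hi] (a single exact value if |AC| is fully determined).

|AC| ∈ [3, 37]  (≈ [3.0000, 37.0000])

|AB| ∈ [7, 33]
|BC| ∈ {4}
|AC| ∈ [3, 37]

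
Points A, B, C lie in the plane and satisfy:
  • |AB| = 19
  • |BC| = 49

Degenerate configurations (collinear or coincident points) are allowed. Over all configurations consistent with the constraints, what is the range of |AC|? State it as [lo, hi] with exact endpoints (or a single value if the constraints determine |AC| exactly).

|AB| ∈ {19}
|BC| ∈ {49}
|AC| ∈ [30, 68]

|AC| ∈ [30, 68]  (≈ [30.0000, 68.0000])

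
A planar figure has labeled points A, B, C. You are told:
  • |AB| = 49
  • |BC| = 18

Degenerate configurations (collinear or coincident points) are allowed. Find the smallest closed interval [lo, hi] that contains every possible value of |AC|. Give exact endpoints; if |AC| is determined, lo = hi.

|AB| ∈ {49}
|BC| ∈ {18}
|AC| ∈ [31, 67]

|AC| ∈ [31, 67]  (≈ [31.0000, 67.0000])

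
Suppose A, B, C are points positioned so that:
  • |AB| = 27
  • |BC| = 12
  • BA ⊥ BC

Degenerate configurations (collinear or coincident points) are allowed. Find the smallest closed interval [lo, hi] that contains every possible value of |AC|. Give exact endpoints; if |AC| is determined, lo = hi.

|AB| ∈ {27}
|BC| ∈ {12}
|AC| ∈ {3·√(97)}

|AC| = 3·√(97)  (≈ 29.5466)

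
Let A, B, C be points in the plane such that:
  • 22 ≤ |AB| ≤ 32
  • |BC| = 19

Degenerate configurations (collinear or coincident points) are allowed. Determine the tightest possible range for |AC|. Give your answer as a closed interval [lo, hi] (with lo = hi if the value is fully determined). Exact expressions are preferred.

|AC| ∈ [3, 51]  (≈ [3.0000, 51.0000])

|AB| ∈ [22, 32]
|BC| ∈ {19}
|AC| ∈ [3, 51]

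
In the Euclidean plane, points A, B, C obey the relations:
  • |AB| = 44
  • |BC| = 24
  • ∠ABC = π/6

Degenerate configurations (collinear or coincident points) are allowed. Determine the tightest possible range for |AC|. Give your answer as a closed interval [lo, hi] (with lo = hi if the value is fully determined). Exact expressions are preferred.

|AB| ∈ {44}
|BC| ∈ {24}
|AC| ∈ {4·√(157 - 66·√(3))}

|AC| = 4·√(157 - 66·√(3))  (≈ 26.1334)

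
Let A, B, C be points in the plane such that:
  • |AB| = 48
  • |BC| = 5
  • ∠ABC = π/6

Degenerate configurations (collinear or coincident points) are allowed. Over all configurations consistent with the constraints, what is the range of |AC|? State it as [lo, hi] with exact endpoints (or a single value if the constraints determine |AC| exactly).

|AB| ∈ {48}
|BC| ∈ {5}
|AC| ∈ {√(2329 - 240·√(3))}

|AC| = √(2329 - 240·√(3))  (≈ 43.7414)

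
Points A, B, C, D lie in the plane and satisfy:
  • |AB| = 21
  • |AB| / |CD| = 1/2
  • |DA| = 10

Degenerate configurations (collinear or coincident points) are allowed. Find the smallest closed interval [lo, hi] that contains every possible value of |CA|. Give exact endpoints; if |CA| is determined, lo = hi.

|AB| ∈ {21}
|AD| ∈ {10}
|CD| ∈ {42}
|BD| ∈ [11, 31]
|AC| ∈ [32, 52]
|BC| ∈ [11, 73]

|CA| ∈ [32, 52]  (≈ [32.0000, 52.0000])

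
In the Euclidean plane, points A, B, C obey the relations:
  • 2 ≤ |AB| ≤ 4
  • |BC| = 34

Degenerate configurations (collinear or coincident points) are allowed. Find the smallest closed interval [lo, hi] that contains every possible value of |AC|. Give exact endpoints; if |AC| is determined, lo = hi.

|AB| ∈ [2, 4]
|BC| ∈ {34}
|AC| ∈ [30, 38]

|AC| ∈ [30, 38]  (≈ [30.0000, 38.0000])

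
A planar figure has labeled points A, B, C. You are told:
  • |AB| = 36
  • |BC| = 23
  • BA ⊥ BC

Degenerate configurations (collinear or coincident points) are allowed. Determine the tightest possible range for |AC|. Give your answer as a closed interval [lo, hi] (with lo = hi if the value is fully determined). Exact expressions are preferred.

|AC| = 5·√(73)  (≈ 42.7200)

|AB| ∈ {36}
|BC| ∈ {23}
|AC| ∈ {5·√(73)}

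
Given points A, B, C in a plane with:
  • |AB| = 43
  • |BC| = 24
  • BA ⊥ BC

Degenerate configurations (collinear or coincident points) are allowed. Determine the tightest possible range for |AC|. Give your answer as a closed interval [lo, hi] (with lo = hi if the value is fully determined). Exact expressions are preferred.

|AC| = 5·√(97)  (≈ 49.2443)

|AB| ∈ {43}
|BC| ∈ {24}
|AC| ∈ {5·√(97)}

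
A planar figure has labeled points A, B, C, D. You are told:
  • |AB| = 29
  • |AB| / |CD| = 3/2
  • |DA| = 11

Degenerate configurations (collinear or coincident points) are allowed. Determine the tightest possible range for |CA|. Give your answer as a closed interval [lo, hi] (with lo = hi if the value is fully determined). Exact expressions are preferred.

|CA| ∈ [25/3, 91/3]  (≈ [8.3333, 30.3333])

|AB| ∈ {29}
|AD| ∈ {11}
|CD| ∈ {58/3}
|BD| ∈ [18, 40]
|AC| ∈ [25/3, 91/3]
|BC| ∈ [0, 178/3]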